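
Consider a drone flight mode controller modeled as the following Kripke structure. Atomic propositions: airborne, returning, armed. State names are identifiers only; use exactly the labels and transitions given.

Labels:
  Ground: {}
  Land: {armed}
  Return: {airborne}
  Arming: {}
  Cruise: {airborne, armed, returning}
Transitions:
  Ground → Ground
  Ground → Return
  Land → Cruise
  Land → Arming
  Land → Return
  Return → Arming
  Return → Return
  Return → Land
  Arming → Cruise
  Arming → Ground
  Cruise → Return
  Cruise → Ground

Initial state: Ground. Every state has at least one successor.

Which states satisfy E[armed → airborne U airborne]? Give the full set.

{Ground, Return, Arming, Cruise}

States satisfying armed → airborne: {Ground, Return, Arming, Cruise}.
States satisfying airborne: {Return, Cruise}.
States satisfying E[armed → airborne U airborne]: {Ground, Return, Arming, Cruise}.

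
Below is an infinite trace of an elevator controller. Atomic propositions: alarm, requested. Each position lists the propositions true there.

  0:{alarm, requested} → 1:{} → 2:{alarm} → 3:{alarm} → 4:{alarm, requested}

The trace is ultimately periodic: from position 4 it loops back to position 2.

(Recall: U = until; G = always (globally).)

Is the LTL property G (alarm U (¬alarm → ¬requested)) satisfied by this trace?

alarm U (¬alarm → ¬requested) holds at every position 0..4, and those are all positions ever visited, so G (alarm U (¬alarm → ¬requested)) holds.

Satisfied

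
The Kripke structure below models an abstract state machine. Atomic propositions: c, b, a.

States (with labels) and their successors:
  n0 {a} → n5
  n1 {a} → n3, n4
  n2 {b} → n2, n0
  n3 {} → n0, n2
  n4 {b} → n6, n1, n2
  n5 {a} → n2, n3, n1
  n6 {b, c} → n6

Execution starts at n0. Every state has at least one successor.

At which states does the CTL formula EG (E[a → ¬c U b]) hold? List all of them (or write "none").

{n0, n1, n2, n3, n4, n5, n6}

States satisfying E[a → ¬c U b]: {n0, n1, n2, n3, n4, n5, n6}.
States satisfying EG (E[a → ¬c U b]): {n0, n1, n2, n3, n4, n5, n6}.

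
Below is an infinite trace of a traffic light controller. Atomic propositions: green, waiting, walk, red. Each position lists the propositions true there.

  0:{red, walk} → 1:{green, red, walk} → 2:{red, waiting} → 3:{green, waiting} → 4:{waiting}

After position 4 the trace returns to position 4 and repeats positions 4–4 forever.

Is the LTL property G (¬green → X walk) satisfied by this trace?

No

¬green → X walk must hold at every position from 0 onward. It fails at position 2, so G (¬green → X walk) is false.
Positions where ¬green holds: 0, 2, 4.
Check X walk at each: 0→ok, 2→fails, 4→fails.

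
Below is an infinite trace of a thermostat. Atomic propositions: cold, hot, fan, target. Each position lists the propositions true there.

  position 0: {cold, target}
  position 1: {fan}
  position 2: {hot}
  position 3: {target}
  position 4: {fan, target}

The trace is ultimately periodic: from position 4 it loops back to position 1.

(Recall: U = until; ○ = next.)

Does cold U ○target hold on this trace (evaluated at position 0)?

Does not hold

Walking from position 0: at position 1, ○target has not yet held and cold fails, so cold U ○target is false.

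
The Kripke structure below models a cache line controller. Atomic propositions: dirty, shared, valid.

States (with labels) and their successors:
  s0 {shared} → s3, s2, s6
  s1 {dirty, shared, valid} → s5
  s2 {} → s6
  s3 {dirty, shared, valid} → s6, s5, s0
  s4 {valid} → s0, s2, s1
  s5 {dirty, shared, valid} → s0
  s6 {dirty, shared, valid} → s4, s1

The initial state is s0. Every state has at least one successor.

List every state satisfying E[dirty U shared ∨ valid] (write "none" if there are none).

States satisfying dirty: {s1, s3, s5, s6}.
States satisfying shared ∨ valid: {s0, s1, s3, s4, s5, s6}.
States satisfying E[dirty U shared ∨ valid]: {s0, s1, s3, s4, s5, s6}.

{s0, s1, s3, s4, s5, s6}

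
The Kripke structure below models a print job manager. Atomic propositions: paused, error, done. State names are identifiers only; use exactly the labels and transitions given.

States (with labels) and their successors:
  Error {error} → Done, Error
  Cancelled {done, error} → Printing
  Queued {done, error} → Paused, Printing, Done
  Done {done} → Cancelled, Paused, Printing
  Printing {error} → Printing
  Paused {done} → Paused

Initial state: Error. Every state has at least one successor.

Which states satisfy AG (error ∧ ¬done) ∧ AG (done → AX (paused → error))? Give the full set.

{Printing}

States satisfying error ∧ ¬done: {Error, Printing}.
States satisfying AG (error ∧ ¬done): {Printing}.
States satisfying done → AX (paused → error): {Error, Cancelled, Queued, Done, Printing, Paused}.
States satisfying AG (done → AX (paused → error)): {Error, Cancelled, Queued, Done, Printing, Paused}.
States satisfying AG (error ∧ ¬done) ∧ AG (done → AX (paused → error)): {Printing}.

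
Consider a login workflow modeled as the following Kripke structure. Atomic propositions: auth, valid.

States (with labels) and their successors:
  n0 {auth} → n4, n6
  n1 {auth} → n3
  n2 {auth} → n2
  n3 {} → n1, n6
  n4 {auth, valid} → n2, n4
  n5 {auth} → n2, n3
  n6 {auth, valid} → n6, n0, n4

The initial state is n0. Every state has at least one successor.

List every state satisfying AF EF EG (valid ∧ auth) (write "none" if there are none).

{n0, n1, n3, n4, n5, n6}

States satisfying EF EG (valid ∧ auth): {n0, n1, n3, n4, n5, n6}.
States satisfying AF EF EG (valid ∧ auth): {n0, n1, n3, n4, n5, n6}.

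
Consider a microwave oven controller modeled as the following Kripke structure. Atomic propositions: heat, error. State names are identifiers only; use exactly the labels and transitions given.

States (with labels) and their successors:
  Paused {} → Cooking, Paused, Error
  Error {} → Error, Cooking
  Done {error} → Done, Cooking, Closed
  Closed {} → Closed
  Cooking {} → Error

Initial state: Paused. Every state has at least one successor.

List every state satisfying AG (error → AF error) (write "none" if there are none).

{Paused, Error, Done, Closed, Cooking}

States satisfying error → AF error: {Paused, Error, Done, Closed, Cooking}.
States satisfying AG (error → AF error): {Paused, Error, Done, Closed, Cooking}.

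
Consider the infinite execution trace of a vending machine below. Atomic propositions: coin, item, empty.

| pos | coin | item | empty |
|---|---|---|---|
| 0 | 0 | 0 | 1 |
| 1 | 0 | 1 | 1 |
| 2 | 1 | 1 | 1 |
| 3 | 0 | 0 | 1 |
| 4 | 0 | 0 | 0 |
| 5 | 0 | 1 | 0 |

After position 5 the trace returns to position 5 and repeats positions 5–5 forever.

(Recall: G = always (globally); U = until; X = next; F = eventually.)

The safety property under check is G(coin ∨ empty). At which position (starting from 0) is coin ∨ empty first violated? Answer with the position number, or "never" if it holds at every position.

Check coin ∨ empty at each position in order: 0 ✓, 1 ✓, 2 ✓, 3 ✓.
At position 4 the labels are {}, so coin ∨ empty is false there. This is the first violation.

4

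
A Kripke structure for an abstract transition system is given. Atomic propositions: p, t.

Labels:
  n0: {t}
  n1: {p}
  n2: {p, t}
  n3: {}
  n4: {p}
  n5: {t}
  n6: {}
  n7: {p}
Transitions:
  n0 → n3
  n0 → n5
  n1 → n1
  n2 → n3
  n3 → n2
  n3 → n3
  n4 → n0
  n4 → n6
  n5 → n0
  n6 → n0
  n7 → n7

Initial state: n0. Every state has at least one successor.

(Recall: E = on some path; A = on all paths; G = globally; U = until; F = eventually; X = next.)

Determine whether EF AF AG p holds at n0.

States satisfying AF AG p: {n1, n7}.
States satisfying EF AF AG p: {n1, n7}.
No suitable path/successor from n0 witnesses the formula.
n0 ∉ Sat(EF AF AG p).

Violated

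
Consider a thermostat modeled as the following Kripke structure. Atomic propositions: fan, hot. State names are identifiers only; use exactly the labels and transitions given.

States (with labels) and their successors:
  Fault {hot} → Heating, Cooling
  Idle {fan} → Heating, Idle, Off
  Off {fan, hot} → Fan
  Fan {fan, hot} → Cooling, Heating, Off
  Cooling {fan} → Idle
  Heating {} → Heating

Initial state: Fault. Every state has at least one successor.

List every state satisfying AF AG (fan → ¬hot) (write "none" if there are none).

{Heating}

States satisfying AG (fan → ¬hot): {Heating}.
States satisfying AF AG (fan → ¬hot): {Heating}.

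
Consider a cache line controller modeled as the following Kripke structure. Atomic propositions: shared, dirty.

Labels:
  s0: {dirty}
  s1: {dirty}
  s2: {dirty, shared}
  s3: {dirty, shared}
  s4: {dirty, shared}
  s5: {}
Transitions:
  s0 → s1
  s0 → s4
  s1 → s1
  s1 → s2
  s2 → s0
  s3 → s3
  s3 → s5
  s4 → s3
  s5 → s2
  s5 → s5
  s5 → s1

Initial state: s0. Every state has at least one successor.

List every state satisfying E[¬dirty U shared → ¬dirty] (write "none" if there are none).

States satisfying ¬dirty: {s5}.
States satisfying shared → ¬dirty: {s0, s1, s5}.
States satisfying E[¬dirty U shared → ¬dirty]: {s0, s1, s5}.

{s0, s1, s5}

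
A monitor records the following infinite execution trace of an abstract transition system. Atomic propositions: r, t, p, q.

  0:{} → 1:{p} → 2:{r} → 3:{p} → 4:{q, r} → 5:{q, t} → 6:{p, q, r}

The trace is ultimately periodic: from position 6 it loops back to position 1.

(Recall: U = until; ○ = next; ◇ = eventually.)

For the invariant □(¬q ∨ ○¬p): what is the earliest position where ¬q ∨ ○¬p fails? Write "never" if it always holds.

5

Check ¬q ∨ ○¬p at each position in order: 0 ✓, 1 ✓, 2 ✓, 3 ✓, 4 ✓.
At position 5 the labels are {q, t} and the next position 6 has {p, q, r}, so ¬q ∨ ○¬p is false there. This is the first violation.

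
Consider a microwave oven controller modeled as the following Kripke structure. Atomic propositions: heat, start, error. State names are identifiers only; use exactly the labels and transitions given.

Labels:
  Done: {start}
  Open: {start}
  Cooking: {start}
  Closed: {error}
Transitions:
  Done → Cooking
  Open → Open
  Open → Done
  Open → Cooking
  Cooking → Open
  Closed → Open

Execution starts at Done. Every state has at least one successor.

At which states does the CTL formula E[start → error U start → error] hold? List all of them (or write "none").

{Closed}

States satisfying start → error: {Closed}.
States satisfying E[start → error U start → error]: {Closed}.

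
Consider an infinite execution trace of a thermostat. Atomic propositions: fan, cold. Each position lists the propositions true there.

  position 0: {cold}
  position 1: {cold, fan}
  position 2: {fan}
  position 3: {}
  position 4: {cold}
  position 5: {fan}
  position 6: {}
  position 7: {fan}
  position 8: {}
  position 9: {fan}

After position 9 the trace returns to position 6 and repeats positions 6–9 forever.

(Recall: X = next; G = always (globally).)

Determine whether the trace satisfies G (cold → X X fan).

Does not hold

cold → X X fan must hold at every position from 0 onward. It fails at position 1, so G (cold → X X fan) is false.
Positions where cold holds: 0, 1, 4.
Check X X fan at each: 0→ok, 1→fails, 4→fails.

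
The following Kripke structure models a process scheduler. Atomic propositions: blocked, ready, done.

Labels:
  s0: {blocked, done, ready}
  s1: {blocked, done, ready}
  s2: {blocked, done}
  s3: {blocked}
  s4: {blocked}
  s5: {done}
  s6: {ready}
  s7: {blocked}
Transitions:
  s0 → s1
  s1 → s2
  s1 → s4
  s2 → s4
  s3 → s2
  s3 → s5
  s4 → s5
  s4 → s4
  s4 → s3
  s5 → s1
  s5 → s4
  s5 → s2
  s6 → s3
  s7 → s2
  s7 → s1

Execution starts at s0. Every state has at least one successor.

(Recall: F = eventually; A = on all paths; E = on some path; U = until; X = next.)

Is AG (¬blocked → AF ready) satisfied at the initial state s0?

States satisfying ¬blocked → AF ready: {s0, s1, s2, s3, s4, s6, s7}.
States satisfying AG (¬blocked → AF ready): ∅.
s5 is reachable from s0 and violates ¬blocked → AF ready, so AG fails at s0.
s0 ∉ Sat(AG (¬blocked → AF ready)).

Violated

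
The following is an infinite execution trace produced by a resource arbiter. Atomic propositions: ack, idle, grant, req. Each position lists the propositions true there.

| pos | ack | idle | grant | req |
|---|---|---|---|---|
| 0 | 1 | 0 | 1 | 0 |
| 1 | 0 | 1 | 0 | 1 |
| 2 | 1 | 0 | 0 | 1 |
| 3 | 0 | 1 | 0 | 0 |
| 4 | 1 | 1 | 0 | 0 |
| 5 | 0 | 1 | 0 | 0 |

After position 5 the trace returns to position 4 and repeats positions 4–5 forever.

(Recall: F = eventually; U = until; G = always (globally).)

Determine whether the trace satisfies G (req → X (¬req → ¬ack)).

Satisfied

req → X (¬req → ¬ack) holds at every position 0..5, and those are all positions ever visited, so G (req → X (¬req → ¬ack)) holds.
Positions where req holds: 1, 2.
Check X (¬req → ¬ack) at each: 1→ok, 2→ok.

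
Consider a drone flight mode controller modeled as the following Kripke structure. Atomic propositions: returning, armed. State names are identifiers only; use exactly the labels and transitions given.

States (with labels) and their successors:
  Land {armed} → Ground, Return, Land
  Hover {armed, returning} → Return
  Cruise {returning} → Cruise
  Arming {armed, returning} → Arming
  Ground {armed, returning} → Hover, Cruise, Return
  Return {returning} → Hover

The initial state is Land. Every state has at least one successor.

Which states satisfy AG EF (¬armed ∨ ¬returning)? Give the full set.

States satisfying EF (¬armed ∨ ¬returning): {Land, Hover, Cruise, Ground, Return}.
States satisfying AG EF (¬armed ∨ ¬returning): {Land, Hover, Cruise, Ground, Return}.

{Land, Hover, Cruise, Ground, Return}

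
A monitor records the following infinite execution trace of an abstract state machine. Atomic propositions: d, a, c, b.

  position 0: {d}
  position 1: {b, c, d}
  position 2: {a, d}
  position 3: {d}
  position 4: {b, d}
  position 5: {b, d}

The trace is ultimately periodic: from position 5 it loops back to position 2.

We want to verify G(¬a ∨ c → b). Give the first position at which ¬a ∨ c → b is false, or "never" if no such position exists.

At position 0 the labels are {d}, so ¬a ∨ c → b is false there. This is the first violation.

0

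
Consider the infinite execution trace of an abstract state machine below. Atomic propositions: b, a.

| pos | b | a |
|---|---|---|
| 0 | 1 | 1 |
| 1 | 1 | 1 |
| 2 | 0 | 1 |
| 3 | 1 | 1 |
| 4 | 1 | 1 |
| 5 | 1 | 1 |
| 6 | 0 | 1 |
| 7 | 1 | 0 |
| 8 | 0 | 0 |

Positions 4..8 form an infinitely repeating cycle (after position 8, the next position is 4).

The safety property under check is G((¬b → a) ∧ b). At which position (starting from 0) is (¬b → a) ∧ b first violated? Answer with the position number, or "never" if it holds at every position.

Check (¬b → a) ∧ b at each position in order: 0 ✓, 1 ✓.
At position 2 the labels are {a}, so (¬b → a) ∧ b is false there. This is the first violation.

2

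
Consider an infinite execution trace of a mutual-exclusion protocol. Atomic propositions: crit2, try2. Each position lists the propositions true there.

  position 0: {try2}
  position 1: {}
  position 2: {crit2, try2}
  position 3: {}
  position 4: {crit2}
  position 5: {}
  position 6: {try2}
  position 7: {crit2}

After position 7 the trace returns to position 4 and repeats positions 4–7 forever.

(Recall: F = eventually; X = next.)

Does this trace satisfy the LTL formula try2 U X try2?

Yes

Walking from position 0: X try2 first holds at position 1, and try2 holds at every earlier position along the way, so try2 U X try2 holds.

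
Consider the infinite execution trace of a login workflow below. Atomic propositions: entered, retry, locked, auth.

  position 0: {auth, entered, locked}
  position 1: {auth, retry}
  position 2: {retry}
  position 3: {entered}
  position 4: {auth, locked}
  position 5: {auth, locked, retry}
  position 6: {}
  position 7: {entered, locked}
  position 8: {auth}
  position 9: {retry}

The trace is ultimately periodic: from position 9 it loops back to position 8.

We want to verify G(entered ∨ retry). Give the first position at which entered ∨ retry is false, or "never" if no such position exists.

Check entered ∨ retry at each position in order: 0 ✓, 1 ✓, 2 ✓, 3 ✓.
At position 4 the labels are {auth, locked}, so entered ∨ retry is false there. This is the first violation.

4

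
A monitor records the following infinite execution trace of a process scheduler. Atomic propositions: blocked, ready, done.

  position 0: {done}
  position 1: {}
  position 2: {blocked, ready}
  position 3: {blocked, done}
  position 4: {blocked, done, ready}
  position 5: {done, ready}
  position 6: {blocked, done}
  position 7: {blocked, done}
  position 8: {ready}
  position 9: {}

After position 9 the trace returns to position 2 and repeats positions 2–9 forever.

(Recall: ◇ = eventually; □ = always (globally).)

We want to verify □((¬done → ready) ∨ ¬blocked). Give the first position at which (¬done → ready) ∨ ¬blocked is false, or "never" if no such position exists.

never

(¬done → ready) ∨ ¬blocked holds at every position 0..9, and those are all the positions the trace ever visits, so the invariant □((¬done → ready) ∨ ¬blocked) is never violated.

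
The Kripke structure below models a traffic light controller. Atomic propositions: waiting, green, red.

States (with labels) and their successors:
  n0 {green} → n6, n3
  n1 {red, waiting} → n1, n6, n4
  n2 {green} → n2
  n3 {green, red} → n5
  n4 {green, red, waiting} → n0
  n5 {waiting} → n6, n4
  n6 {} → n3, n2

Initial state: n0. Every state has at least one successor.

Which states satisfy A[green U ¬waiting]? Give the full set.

{n0, n2, n3, n4, n6}

States satisfying green: {n0, n2, n3, n4}.
States satisfying ¬waiting: {n0, n2, n3, n6}.
States satisfying A[green U ¬waiting]: {n0, n2, n3, n4, n6}.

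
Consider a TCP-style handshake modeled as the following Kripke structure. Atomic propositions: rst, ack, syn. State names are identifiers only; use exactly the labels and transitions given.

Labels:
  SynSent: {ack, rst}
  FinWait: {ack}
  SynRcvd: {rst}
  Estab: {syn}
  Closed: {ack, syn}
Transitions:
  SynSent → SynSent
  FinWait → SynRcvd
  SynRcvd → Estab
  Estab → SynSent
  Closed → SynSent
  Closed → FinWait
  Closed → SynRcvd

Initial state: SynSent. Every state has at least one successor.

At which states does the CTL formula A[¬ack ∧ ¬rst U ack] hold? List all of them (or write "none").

{SynSent, FinWait, Estab, Closed}

States satisfying ¬ack ∧ ¬rst: {Estab}.
States satisfying ack: {SynSent, FinWait, Closed}.
States satisfying A[¬ack ∧ ¬rst U ack]: {SynSent, FinWait, Estab, Closed}.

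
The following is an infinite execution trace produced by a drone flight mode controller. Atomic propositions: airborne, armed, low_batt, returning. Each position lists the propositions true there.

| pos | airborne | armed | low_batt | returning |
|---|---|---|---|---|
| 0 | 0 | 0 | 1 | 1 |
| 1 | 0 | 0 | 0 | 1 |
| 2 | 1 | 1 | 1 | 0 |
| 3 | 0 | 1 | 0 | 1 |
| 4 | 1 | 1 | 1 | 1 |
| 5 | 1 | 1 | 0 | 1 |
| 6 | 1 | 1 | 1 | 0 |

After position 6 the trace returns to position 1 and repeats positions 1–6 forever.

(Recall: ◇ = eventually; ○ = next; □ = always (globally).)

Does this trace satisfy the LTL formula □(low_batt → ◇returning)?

Satisfied

low_batt → ◇returning holds at every position 0..6, and those are all positions ever visited, so □(low_batt → ◇returning) holds.
Positions where low_batt holds: 0, 2, 4, 6.
Check ◇returning at each: 0→ok, 2→ok, 4→ok, 6→ok.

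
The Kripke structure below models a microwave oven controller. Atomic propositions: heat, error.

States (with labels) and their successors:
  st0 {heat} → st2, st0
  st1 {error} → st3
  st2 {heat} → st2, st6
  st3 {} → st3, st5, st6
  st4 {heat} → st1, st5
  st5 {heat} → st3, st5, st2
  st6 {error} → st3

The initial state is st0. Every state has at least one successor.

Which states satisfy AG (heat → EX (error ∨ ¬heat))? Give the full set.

States satisfying heat → EX (error ∨ ¬heat): {st1, st2, st3, st4, st5, st6}.
States satisfying AG (heat → EX (error ∨ ¬heat)): {st1, st2, st3, st4, st5, st6}.

{st1, st2, st3, st4, st5, st6}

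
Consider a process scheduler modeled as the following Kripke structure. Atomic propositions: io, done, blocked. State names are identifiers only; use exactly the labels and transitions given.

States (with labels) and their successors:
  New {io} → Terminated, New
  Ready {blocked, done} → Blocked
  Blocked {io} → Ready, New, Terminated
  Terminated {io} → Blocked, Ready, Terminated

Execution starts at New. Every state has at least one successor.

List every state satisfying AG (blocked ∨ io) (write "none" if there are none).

States satisfying blocked ∨ io: {New, Ready, Blocked, Terminated}.
States satisfying AG (blocked ∨ io): {New, Ready, Blocked, Terminated}.

{New, Ready, Blocked, Terminated}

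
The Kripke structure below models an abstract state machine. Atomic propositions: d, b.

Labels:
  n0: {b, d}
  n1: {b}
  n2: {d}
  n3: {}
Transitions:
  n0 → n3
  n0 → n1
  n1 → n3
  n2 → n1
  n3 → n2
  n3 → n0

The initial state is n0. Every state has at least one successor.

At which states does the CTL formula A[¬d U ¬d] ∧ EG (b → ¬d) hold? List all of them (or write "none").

States satisfying ¬d: {n1, n3}.
States satisfying A[¬d U ¬d]: {n1, n3}.
States satisfying b → ¬d: {n1, n2, n3}.
States satisfying EG (b → ¬d): {n1, n2, n3}.
States satisfying A[¬d U ¬d] ∧ EG (b → ¬d): {n1, n3}.

{n1, n3}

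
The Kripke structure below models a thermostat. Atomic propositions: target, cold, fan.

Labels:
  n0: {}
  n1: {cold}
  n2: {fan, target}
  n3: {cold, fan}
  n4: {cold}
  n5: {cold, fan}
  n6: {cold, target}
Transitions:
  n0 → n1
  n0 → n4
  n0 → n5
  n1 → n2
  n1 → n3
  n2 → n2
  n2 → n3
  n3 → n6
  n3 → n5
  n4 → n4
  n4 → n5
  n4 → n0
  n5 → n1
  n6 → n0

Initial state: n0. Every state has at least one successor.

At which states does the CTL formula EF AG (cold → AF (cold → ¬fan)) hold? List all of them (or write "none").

States satisfying AG (cold → AF (cold → ¬fan)): {n0, n1, n2, n3, n4, n5, n6}.
States satisfying EF AG (cold → AF (cold → ¬fan)): {n0, n1, n2, n3, n4, n5, n6}.

{n0, n1, n2, n3, n4, n5, n6}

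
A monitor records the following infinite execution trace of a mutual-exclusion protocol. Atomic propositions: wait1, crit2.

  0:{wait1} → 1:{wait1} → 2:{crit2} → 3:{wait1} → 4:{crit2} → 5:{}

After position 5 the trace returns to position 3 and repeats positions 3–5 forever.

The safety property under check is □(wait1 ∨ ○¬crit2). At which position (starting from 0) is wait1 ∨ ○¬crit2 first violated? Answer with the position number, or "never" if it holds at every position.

wait1 ∨ ○¬crit2 holds at every position 0..5, and those are all the positions the trace ever visits, so the invariant □(wait1 ∨ ○¬crit2) is never violated.

never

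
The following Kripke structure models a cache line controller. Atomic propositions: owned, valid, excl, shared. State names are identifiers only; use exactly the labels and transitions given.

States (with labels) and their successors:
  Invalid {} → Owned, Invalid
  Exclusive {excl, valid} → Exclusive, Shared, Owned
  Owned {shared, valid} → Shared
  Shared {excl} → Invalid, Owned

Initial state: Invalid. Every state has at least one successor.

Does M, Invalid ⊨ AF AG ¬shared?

Violated

States satisfying AG ¬shared: ∅.
States satisfying AF AG ¬shared: ∅.
There is a path from Invalid along which AG ¬shared never holds.
Invalid ∉ Sat(AF AG ¬shared).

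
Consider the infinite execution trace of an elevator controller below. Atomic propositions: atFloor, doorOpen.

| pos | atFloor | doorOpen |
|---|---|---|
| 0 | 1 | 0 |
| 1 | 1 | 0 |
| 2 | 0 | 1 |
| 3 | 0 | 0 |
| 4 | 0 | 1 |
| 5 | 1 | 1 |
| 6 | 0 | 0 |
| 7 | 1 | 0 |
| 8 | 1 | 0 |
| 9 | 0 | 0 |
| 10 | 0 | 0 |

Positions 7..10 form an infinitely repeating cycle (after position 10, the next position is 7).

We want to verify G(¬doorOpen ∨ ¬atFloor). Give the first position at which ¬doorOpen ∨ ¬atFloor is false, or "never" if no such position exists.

5

Check ¬doorOpen ∨ ¬atFloor at each position in order: 0 ✓, 1 ✓, 2 ✓, 3 ✓, 4 ✓.
At position 5 the labels are {atFloor, doorOpen}, so ¬doorOpen ∨ ¬atFloor is false there. This is the first violation.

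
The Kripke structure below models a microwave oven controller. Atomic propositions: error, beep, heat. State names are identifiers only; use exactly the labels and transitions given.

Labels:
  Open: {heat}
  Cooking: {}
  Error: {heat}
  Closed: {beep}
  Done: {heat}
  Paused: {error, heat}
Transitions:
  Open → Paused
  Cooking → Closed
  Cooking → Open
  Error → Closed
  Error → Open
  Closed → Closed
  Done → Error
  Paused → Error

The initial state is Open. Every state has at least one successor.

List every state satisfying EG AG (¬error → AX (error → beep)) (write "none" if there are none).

{Closed}

States satisfying AG (¬error → AX (error → beep)): {Closed}.
States satisfying EG AG (¬error → AX (error → beep)): {Closed}.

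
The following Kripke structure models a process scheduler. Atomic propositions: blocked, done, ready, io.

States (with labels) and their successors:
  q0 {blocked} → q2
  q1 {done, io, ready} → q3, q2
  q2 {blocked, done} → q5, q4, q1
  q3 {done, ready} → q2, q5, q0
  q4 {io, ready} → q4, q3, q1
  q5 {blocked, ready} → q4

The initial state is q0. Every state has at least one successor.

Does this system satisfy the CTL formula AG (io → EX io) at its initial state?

No

States satisfying io → EX io: {q0, q2, q3, q4, q5}.
States satisfying AG (io → EX io): ∅.
q1 is reachable from q0 and violates io → EX io, so AG fails at q0.
q0 ∉ Sat(AG (io → EX io)).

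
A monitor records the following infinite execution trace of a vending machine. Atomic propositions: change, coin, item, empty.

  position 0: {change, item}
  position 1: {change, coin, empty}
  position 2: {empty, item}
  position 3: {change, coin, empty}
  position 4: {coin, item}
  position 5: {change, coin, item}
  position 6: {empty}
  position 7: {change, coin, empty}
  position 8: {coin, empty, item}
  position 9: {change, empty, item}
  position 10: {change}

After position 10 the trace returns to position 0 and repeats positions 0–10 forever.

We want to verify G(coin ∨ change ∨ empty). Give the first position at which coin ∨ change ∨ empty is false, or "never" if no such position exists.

never

coin ∨ change ∨ empty holds at every position 0..10, and those are all the positions the trace ever visits, so the invariant G(coin ∨ change ∨ empty) is never violated.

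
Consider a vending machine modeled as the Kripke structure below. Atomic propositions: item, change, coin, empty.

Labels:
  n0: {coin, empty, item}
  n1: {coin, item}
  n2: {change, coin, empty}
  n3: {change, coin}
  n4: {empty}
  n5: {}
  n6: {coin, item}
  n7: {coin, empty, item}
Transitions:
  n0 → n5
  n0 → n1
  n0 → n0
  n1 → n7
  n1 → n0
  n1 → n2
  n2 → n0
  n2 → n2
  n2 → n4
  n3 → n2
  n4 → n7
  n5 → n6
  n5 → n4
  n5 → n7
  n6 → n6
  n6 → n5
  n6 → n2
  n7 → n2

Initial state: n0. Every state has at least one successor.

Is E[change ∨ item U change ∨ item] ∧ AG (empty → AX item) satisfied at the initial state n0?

States satisfying change ∨ item: {n0, n1, n2, n3, n6, n7}.
States satisfying E[change ∨ item U change ∨ item]: {n0, n1, n2, n3, n6, n7}.
States satisfying empty → AX item: {n1, n3, n4, n5, n6}.
States satisfying AG (empty → AX item): ∅.
States satisfying E[change ∨ item U change ∨ item] ∧ AG (empty → AX item): ∅.
n0 ∉ Sat(E[change ∨ item U change ∨ item] ∧ AG (empty → AX item)).

No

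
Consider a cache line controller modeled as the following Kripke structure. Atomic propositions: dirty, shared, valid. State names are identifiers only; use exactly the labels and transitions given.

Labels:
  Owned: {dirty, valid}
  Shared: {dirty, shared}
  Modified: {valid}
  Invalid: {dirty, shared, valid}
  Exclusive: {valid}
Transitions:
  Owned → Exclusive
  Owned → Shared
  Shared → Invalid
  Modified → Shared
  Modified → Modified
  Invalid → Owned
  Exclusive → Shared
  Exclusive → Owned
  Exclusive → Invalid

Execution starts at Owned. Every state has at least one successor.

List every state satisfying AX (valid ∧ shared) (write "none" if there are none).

{Shared}

States satisfying valid ∧ shared: {Invalid}.
States satisfying AX (valid ∧ shared): {Shared}.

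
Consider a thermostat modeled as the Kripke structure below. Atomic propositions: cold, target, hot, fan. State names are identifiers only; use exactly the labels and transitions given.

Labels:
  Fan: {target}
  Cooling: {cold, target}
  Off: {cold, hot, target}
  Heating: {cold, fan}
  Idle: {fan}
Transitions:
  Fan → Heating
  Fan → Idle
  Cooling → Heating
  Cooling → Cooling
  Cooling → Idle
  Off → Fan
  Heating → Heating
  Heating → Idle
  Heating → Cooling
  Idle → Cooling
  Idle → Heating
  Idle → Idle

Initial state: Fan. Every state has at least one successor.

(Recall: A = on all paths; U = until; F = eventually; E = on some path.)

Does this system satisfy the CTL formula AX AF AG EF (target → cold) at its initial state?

Satisfied

States satisfying AF AG EF (target → cold): {Fan, Cooling, Off, Heating, Idle}.
States satisfying AX AF AG EF (target → cold): {Fan, Cooling, Off, Heating, Idle}.
Fan ∈ Sat(AX AF AG EF (target → cold)).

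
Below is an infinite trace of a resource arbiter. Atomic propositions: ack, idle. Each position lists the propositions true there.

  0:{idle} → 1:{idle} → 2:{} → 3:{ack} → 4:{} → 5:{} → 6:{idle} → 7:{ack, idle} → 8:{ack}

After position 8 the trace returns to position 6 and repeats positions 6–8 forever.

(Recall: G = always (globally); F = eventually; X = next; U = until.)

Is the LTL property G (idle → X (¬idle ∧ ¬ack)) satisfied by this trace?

No

idle → X (¬idle ∧ ¬ack) must hold at every position from 0 onward. It fails at position 0, so G (idle → X (¬idle ∧ ¬ack)) is false.
Positions where idle holds: 0, 1, 6, 7.
Check X (¬idle ∧ ¬ack) at each: 0→fails, 1→ok, 6→fails, 7→fails.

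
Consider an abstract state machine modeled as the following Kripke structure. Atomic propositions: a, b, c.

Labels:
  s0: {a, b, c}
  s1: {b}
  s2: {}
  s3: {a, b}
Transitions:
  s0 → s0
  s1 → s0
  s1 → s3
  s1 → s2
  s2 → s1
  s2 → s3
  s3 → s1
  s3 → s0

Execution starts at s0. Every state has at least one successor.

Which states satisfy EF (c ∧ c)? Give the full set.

{s0, s1, s2, s3}

States satisfying c ∧ c: {s0}.
States satisfying EF (c ∧ c): {s0, s1, s2, s3}.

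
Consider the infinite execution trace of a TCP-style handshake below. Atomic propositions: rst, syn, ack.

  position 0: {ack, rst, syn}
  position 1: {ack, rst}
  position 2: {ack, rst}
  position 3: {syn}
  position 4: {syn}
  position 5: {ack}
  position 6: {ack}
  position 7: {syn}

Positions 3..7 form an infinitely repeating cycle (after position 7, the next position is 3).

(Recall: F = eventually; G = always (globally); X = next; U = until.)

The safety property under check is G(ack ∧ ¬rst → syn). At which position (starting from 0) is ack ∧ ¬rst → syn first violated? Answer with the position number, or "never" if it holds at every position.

Check ack ∧ ¬rst → syn at each position in order: 0 ✓, 1 ✓, 2 ✓, 3 ✓, 4 ✓.
At position 5 the labels are {ack}, so ack ∧ ¬rst → syn is false there. This is the first violation.

5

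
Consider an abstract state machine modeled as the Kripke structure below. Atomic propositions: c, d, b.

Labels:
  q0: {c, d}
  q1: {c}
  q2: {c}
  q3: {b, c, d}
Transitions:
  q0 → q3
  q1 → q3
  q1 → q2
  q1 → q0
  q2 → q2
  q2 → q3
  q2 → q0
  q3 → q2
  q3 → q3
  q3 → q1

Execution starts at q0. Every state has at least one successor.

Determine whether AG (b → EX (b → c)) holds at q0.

States satisfying b → EX (b → c): {q0, q1, q2, q3}.
States satisfying AG (b → EX (b → c)): {q0, q1, q2, q3}.
Every state reachable from q0 satisfies b → EX (b → c).
q0 ∈ Sat(AG (b → EX (b → c))).

Yes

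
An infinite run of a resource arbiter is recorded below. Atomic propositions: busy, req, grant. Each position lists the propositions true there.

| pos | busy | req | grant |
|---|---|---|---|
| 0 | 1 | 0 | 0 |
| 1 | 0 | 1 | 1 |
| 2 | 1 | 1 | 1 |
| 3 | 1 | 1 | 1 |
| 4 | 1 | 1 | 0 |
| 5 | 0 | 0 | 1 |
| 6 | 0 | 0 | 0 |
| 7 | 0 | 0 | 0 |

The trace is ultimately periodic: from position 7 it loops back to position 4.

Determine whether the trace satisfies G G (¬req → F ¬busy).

G (¬req → F ¬busy) holds at every position 0..7, and those are all positions ever visited, so G G (¬req → F ¬busy) holds.

Yes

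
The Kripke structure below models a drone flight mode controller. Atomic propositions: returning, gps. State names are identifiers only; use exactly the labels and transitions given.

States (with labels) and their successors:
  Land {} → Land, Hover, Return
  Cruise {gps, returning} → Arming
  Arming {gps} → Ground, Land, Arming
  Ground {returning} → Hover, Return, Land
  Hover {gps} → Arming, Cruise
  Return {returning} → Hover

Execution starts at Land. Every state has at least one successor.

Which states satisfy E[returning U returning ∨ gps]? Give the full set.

States satisfying returning: {Cruise, Ground, Return}.
States satisfying returning ∨ gps: {Cruise, Arming, Ground, Hover, Return}.
States satisfying E[returning U returning ∨ gps]: {Cruise, Arming, Ground, Hover, Return}.

{Cruise, Arming, Ground, Hover, Return}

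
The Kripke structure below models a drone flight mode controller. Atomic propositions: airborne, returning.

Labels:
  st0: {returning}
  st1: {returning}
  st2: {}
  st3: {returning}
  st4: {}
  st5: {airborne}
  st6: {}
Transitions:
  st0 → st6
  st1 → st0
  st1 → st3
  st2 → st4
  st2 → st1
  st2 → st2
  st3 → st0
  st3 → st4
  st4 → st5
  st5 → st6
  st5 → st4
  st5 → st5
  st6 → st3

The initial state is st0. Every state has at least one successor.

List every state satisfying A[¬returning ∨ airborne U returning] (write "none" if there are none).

States satisfying ¬returning ∨ airborne: {st2, st4, st5, st6}.
States satisfying returning: {st0, st1, st3}.
States satisfying A[¬returning ∨ airborne U returning]: {st0, st1, st3, st6}.

{st0, st1, st3, st6}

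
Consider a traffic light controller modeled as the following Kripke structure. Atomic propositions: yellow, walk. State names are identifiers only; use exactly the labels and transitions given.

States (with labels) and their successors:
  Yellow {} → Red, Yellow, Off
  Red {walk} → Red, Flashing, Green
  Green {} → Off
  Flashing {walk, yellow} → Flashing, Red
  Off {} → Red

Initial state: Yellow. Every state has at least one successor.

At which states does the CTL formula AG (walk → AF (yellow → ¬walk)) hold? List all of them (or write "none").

none

States satisfying walk → AF (yellow → ¬walk): {Yellow, Red, Green, Off}.
States satisfying AG (walk → AF (yellow → ¬walk)): ∅.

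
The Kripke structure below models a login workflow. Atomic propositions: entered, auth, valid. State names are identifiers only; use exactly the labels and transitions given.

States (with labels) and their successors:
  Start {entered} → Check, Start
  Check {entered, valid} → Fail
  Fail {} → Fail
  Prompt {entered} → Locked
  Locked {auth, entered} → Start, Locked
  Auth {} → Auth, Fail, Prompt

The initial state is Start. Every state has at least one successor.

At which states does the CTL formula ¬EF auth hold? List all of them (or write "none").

States satisfying auth: {Locked}.
States satisfying EF auth: {Prompt, Locked, Auth}.
States satisfying ¬EF auth: {Start, Check, Fail}.

{Start, Check, Fail}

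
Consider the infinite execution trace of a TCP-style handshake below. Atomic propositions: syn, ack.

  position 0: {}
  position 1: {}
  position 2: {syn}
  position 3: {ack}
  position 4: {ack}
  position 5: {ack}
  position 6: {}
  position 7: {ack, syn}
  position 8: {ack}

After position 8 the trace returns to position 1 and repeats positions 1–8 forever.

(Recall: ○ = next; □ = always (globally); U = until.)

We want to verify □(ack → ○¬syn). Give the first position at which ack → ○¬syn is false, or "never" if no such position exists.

never

ack → ○¬syn holds at every position 0..8, and those are all the positions the trace ever visits, so the invariant □(ack → ○¬syn) is never violated.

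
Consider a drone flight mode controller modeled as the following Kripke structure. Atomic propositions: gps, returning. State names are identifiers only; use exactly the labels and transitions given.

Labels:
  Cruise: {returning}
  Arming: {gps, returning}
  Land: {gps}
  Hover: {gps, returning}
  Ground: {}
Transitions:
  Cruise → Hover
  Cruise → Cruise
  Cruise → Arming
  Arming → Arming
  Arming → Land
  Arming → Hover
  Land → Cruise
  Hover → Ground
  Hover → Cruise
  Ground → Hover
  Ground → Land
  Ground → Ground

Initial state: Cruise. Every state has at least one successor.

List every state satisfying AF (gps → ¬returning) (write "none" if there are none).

{Cruise, Land, Hover, Ground}

States satisfying gps → ¬returning: {Cruise, Land, Ground}.
States satisfying AF (gps → ¬returning): {Cruise, Land, Hover, Ground}.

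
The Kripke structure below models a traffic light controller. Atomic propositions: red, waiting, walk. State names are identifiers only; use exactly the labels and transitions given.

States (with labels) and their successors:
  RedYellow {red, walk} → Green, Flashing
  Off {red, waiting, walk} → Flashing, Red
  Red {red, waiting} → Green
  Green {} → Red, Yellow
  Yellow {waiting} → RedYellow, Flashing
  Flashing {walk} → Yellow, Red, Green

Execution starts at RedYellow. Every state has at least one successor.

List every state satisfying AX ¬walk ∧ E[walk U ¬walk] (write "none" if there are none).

States satisfying ¬walk: {Red, Green, Yellow}.
States satisfying AX ¬walk: {Red, Green, Flashing}.
States satisfying walk: {RedYellow, Off, Flashing}.
States satisfying E[walk U ¬walk]: {RedYellow, Off, Red, Green, Yellow, Flashing}.
States satisfying AX ¬walk ∧ E[walk U ¬walk]: {Red, Green, Flashing}.

{Red, Green, Flashing}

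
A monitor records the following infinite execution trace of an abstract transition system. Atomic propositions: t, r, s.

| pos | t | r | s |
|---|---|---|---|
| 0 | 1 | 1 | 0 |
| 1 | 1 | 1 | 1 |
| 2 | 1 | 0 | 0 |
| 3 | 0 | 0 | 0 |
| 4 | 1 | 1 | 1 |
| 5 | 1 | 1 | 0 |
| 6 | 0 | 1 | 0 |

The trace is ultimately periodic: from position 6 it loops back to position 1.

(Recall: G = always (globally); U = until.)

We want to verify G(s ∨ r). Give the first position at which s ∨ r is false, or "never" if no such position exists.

Check s ∨ r at each position in order: 0 ✓, 1 ✓.
At position 2 the labels are {t}, so s ∨ r is false there. This is the first violation.

2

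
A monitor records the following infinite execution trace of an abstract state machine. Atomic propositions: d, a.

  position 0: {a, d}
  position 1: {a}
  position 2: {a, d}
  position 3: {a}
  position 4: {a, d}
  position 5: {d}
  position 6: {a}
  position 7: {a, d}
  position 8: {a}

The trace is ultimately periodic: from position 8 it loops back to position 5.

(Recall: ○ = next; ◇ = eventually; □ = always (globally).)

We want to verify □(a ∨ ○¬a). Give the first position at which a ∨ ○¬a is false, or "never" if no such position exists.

Check a ∨ ○¬a at each position in order: 0 ✓, 1 ✓, 2 ✓, 3 ✓, 4 ✓.
At position 5 the labels are {d} and the next position 6 has {a}, so a ∨ ○¬a is false there. This is the first violation.

5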